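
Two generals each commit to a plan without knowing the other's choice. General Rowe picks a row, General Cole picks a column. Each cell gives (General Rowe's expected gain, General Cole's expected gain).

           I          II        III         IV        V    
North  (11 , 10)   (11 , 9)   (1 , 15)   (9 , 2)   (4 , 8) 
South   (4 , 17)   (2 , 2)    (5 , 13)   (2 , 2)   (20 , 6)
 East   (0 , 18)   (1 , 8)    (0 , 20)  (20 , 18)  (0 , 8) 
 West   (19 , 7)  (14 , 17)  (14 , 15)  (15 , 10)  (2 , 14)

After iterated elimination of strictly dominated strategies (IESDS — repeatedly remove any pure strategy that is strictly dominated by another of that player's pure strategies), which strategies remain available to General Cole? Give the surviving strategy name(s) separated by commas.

For General Cole, III strictly dominates IV on the remaining rows (North: 15>2, South: 13>2, East: 20>18, West: 15>10); eliminate IV.
General Rowe's strategy East is strictly dominated by North (I: 11>0, II: 11>1, III: 1>0, V: 4>0) and is removed.
Column V is eliminated: III beats it against every remaining row (North: 15>8, South: 13>6, West: 15>14).
For General Rowe, West strictly dominates North on the remaining columns (I: 19>11, II: 14>11, III: 14>1); eliminate North.
General Rowe's strategy South is strictly dominated by West (I: 19>4, II: 14>2, III: 14>5) and is removed.
For General Cole, II strictly dominates I on the remaining rows (West: 17>7); eliminate I.
General Cole's strategy III is strictly dominated by II (West: 17>15) and is removed.
Among the remaining strategies, none is strictly dominated by another pure strategy of the same player, so the elimination stops.
Surviving strategies — General Rowe: {West}; General Cole: {II}.

II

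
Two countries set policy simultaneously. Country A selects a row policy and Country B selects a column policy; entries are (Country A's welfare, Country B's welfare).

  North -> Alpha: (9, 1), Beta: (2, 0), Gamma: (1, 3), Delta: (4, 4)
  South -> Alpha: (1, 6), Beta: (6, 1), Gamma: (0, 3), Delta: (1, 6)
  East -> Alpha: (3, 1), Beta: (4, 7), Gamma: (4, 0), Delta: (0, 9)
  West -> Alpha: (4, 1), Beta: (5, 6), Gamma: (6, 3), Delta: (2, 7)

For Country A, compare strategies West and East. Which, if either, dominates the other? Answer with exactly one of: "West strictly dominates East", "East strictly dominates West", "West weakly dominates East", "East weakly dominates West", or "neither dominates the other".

West strictly dominates East

West's payoffs vs East's, by Country B's action — Alpha: 4>3, Beta: 5>4, Gamma: 6>4, Delta: 2>0.
Every comparison favours West, so West strictly dominates East.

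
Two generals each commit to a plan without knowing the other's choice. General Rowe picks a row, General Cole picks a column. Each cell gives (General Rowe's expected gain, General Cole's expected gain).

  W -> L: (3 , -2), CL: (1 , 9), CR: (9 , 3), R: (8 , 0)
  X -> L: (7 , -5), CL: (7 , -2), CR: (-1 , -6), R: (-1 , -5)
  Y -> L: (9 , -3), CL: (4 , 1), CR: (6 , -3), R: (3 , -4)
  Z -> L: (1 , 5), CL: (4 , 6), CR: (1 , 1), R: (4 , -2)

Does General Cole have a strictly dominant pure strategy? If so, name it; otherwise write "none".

CL

CL vs L: W: 9>-2, X: -2>-5, Y: 1>-3, Z: 6>5.
CL vs CR: W: 9>3, X: -2>-6, Y: 1>-3, Z: 6>1.
CL vs R: W: 9>0, X: -2>-5, Y: 1>-4, Z: 6>-2.
CL strictly beats every other strategy against every opponent action, so it is strictly dominant.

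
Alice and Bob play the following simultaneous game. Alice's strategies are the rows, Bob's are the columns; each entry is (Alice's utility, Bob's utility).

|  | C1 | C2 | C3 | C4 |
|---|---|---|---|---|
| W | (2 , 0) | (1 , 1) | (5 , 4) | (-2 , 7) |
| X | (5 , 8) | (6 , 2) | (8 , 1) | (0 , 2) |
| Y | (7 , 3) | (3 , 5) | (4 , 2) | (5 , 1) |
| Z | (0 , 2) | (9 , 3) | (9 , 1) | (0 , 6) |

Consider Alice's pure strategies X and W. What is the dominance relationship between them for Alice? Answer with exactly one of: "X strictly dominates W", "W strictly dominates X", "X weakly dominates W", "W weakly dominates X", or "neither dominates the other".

X's payoffs vs W's, by Bob's action — C1: 5>2, C2: 6>1, C3: 8>5, C4: 0>-2.
X gives a strictly higher payoff against each choice by Bob, so X strictly dominates W.

X strictly dominates W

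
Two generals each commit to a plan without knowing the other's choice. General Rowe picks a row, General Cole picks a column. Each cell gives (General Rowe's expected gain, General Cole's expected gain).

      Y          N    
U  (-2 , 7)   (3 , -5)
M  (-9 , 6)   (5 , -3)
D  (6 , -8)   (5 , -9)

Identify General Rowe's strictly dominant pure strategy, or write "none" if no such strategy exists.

none

U fails to dominate M at N (3<5).
M fails to dominate U at Y (-9<-2).
D fails to dominate M at N (5=5).
No single strategy dominates all the others.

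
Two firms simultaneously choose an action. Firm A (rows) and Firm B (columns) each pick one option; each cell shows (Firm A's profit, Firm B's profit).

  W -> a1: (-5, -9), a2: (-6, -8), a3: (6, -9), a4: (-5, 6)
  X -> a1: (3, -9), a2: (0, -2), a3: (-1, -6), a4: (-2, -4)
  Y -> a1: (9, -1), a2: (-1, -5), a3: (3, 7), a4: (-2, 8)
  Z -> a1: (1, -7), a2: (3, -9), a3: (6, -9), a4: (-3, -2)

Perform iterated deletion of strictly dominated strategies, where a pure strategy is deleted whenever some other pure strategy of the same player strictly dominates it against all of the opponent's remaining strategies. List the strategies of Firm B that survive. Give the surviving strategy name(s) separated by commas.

a2, a4

For Firm B, a4 strictly dominates a1 on the remaining rows (W: 6>-9, X: -4>-9, Y: 8>-1, Z: -2>-7); eliminate a1.
For Firm B, a4 strictly dominates a3 on the remaining rows (W: 6>-9, X: -4>-6, Y: 8>7, Z: -2>-9); eliminate a3.
Row W is eliminated: X beats it against every remaining column (a2: 0>-6, a4: -2>-5).
Among the remaining strategies, none is strictly dominated by another pure strategy of the same player, so the elimination stops.
Surviving strategies — Firm A: {X, Y, Z}; Firm B: {a2, a4}.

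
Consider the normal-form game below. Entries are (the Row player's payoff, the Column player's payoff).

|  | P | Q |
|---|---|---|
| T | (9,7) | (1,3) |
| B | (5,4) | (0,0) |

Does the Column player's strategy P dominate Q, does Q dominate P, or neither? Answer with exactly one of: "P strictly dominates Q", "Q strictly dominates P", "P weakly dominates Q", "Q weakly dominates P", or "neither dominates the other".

P's payoffs vs Q's, by the Row player's action — T: 7>3, B: 4>0.
Every comparison favours P, so P strictly dominates Q.

P strictly dominates Q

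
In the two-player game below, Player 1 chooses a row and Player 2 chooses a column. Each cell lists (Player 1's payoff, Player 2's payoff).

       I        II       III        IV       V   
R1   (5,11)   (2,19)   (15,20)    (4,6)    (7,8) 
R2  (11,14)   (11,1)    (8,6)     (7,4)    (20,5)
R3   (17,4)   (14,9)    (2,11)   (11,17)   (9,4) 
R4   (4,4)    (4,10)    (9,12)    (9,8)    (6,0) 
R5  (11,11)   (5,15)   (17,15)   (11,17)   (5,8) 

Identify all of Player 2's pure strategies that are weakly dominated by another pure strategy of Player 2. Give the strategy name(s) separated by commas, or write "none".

II, V

I: no other strategy beats it everywhere (II at R2 (14>1); III at R2 (14>6); IV at R1 (11>6); V at R1 (11>8)).
III weakly dominates II — R1: 20>19, R2: 6>1, R3: 11>9, R4: 12>10, R5: 15=15.
Nothing dominates III: I at R1 (20>11); II at R1 (20>19); IV at R1 (20>6); V at R1 (20>8).
Nothing dominates IV: I at R3 (17>4); II at R2 (4>1); III at R3 (17>11); V at R3 (17>4).
I weakly dominates V — R1: 11>8, R2: 14>5, R3: 4=4, R4: 4>0, R5: 11>8.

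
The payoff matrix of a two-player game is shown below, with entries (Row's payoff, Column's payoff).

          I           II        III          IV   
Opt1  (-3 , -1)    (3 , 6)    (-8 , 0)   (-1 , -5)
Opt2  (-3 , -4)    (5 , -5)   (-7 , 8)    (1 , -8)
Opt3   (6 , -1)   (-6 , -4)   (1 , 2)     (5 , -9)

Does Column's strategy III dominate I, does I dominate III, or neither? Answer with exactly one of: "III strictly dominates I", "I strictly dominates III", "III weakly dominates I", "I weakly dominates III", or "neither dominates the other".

III's payoffs vs I's, by Row's action — Opt1: 0>-1, Opt2: 8>-4, Opt3: 2>-1.
III gives a strictly higher payoff against each choice by Row, so III strictly dominates I.

III strictly dominates I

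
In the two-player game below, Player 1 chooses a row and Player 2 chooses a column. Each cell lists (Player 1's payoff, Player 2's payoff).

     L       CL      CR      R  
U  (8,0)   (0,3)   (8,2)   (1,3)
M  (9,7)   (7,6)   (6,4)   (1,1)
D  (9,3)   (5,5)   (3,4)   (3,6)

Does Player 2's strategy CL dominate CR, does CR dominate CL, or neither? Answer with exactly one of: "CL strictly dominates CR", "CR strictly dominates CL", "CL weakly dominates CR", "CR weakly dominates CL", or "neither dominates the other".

CL strictly dominates CR

CL's payoffs vs CR's, by Player 1's action — U: 3>2, M: 6>4, D: 5>4.
CL gives a strictly higher payoff against each choice by Player 1, so CL strictly dominates CR.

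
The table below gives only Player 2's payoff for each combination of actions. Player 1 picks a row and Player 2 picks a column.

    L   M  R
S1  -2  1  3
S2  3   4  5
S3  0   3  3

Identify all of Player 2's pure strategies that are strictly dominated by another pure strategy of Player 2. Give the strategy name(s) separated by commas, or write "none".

M strictly dominates L — S1: 1>-2, S2: 4>3, S3: 3>0.
M: no other strategy beats it everywhere (L at S1 (1>-2); R at S3 (3=3)).
R is not dominated — it holds its own against L at S1 (3>-2); M at S1 (3>1).

L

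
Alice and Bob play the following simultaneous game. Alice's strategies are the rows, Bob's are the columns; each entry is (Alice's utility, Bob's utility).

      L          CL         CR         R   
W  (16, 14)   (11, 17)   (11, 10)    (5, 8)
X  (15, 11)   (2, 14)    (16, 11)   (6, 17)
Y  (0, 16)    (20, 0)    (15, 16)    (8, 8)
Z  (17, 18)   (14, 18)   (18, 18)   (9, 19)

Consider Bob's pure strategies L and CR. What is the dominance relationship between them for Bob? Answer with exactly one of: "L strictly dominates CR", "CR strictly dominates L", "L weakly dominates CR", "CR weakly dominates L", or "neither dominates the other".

Compare L to CR across every action of Alice: W: 14>10, X: 11=11, Y: 16=16, Z: 18=18.
L is at least as good everywhere and strictly better somewhere (tied only at X, Y, Z), so L weakly but not strictly dominates CR.

L weakly dominates CR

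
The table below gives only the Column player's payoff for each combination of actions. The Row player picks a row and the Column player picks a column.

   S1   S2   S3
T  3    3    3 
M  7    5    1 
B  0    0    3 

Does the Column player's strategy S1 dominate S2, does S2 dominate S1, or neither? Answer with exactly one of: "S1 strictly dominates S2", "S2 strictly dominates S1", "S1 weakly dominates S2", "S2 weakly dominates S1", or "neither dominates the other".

S1's payoffs vs S2's, by the Row player's action — T: 3=3, M: 7>5, B: 0=0.
S1 is at least as good everywhere and strictly better somewhere (tied only at T, B), so S1 weakly but not strictly dominates S2.

S1 weakly dominates S2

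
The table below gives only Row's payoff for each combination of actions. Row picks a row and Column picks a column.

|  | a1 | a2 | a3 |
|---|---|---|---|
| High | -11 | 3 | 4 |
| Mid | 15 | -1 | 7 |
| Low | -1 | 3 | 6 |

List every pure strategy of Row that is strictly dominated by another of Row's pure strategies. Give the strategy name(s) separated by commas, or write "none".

Nothing dominates High: Mid at a2 (3>-1); Low at a2 (3=3).
Nothing dominates Mid: High at a1 (15>-11); Low at a1 (15>-1).
Low: no other strategy beats it everywhere (High at a1 (-1>-11); Mid at a2 (3>-1)).

none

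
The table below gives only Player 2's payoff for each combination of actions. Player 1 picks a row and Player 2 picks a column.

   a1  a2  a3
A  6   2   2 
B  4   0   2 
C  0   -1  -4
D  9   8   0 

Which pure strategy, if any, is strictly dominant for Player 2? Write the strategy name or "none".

a1 vs a2: A: 6>2, B: 4>0, C: 0>-1, D: 9>8.
a1 vs a3: A: 6>2, B: 4>2, C: 0>-4, D: 9>0.
a1 strictly beats every other strategy against every opponent action, so it is strictly dominant.

a1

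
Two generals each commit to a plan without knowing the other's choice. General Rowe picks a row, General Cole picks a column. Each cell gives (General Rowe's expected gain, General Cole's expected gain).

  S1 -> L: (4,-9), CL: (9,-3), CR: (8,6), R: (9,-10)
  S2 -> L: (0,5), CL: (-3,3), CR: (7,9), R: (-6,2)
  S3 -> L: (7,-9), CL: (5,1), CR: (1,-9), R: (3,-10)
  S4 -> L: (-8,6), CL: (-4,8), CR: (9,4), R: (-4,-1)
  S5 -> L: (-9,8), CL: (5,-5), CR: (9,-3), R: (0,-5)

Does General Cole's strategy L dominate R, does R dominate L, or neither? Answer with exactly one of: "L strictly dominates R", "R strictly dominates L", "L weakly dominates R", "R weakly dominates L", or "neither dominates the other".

L strictly dominates R

Compare L to R across each choice by General Rowe: S1: -9>-10, S2: 5>2, S3: -9>-10, S4: 6>-1, S5: 8>-5.
L gives a strictly higher payoff against each choice by General Rowe, so L strictly dominates R.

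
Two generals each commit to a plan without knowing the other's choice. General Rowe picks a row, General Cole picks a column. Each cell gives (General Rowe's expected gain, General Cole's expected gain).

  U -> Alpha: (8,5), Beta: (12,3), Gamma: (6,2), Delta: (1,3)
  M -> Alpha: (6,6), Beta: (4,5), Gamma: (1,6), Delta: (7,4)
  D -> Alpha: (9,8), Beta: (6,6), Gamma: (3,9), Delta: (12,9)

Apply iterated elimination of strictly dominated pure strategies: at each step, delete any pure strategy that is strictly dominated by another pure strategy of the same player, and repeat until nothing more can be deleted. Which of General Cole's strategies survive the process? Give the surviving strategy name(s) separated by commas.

Row M is eliminated: D beats it against every remaining column (Alpha: 9>6, Beta: 6>4, Gamma: 3>1, Delta: 12>7).
For General Cole, Alpha strictly dominates Beta on the remaining rows (U: 5>3, D: 8>6); eliminate Beta.
Among the remaining strategies, none is strictly dominated by another pure strategy of the same player, so the elimination stops.
Surviving strategies — General Rowe: {U, D}; General Cole: {Alpha, Gamma, Delta}.

Alpha, Gamma, Delta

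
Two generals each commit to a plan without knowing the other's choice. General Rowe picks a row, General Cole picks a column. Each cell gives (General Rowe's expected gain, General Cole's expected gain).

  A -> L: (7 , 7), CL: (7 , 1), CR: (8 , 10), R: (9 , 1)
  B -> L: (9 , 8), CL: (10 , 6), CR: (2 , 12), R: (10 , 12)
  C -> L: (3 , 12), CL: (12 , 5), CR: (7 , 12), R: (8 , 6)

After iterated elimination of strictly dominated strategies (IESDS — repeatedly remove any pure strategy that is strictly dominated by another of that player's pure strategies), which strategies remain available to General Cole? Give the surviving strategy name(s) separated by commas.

CR, R

For General Cole, L strictly dominates CL on the remaining rows (A: 7>1, B: 8>6, C: 12>5); eliminate CL.
Row C is eliminated: A beats it against every remaining column (L: 7>3, CR: 8>7, R: 9>8).
Column L is eliminated: CR beats it against every remaining row (A: 10>7, B: 12>8).
Among the remaining strategies, none is strictly dominated by another pure strategy of the same player, so the elimination stops.
Surviving strategies — General Rowe: {A, B}; General Cole: {CR, R}.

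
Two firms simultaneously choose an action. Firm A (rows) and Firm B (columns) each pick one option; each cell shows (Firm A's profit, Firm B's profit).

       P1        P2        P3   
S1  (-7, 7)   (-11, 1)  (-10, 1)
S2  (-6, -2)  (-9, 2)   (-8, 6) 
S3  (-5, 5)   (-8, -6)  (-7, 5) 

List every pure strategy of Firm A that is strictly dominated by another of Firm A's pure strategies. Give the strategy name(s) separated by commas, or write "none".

S1, S2

S2 strictly dominates S1 — P1: -6>-7, P2: -9>-11, P3: -8>-10.
S3 strictly dominates S2 — P1: -5>-6, P2: -8>-9, P3: -7>-8.
S3: no other strategy beats it everywhere (S1 at P1 (-5>-7); S2 at P1 (-5>-6)).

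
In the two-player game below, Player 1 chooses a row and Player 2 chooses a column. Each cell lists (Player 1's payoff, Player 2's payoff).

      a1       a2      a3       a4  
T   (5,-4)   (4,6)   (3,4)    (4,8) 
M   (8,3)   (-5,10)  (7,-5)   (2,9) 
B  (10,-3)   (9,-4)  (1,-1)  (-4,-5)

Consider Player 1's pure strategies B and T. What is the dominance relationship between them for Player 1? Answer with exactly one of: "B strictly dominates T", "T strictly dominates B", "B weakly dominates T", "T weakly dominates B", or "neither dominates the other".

neither dominates the other

B's payoffs vs T's, by Player 2's action — a1: 10>5, a2: 9>4, a3: 1<3, a4: -4<4.
B does better at a1, a2 but worse at a3, a4; neither strategy dominates the other.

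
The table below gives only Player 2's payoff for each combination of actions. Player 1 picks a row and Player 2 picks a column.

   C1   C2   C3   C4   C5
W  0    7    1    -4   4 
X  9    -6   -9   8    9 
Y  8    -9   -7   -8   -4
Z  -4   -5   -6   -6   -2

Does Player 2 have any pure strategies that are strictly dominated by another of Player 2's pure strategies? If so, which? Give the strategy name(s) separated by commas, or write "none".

C3, C4

C1: no other strategy beats it everywhere (C2 at X (9>-6); C3 at X (9>-9); C4 at W (0>-4); C5 at X (9=9)).
Nothing dominates C2: C1 at W (7>0); C3 at W (7>1); C4 at W (7>-4); C5 at W (7>4).
C3 is strictly dominated by C5 (W: 4>1, X: 9>-9, Y: -4>-7, Z: -2>-6).
C4 is strictly dominated by C1 (W: 0>-4, X: 9>8, Y: 8>-8, Z: -4>-6).
C5: no other strategy beats it everywhere (C1 at W (4>0); C2 at X (9>-6); C3 at W (4>1); C4 at W (4>-4)).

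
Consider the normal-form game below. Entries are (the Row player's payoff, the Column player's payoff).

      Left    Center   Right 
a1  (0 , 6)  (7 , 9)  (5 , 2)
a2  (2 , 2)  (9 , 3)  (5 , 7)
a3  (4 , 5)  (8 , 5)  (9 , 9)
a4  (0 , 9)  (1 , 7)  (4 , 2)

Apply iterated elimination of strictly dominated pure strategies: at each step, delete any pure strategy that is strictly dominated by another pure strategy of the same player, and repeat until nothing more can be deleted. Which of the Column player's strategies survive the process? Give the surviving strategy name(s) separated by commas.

Right

The Row player's strategy a1 is strictly dominated by a3 (Left: 4>0, Center: 8>7, Right: 9>5) and is removed.
The Row player's strategy a4 is strictly dominated by a2 (Left: 2>0, Center: 9>1, Right: 5>4) and is removed.
The Column player's strategy Left is strictly dominated by Right (a2: 7>2, a3: 9>5) and is removed.
Column Center is eliminated: Right beats it against every remaining row (a2: 7>3, a3: 9>5).
For the Row player, a3 strictly dominates a2 on the remaining columns (Right: 9>5); eliminate a2.
Among the remaining strategies, none is strictly dominated by another pure strategy of the same player, so the elimination stops.
Surviving strategies — the Row player: {a3}; the Column player: {Right}.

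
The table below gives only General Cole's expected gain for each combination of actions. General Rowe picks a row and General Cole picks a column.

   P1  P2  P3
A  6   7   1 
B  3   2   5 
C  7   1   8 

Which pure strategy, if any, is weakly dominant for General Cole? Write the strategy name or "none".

none

P1 fails to dominate P2 at A (6<7).
P2 fails to dominate P1 at B (2<3).
P3 fails to dominate P1 at A (1<6).
No single strategy dominates all the others.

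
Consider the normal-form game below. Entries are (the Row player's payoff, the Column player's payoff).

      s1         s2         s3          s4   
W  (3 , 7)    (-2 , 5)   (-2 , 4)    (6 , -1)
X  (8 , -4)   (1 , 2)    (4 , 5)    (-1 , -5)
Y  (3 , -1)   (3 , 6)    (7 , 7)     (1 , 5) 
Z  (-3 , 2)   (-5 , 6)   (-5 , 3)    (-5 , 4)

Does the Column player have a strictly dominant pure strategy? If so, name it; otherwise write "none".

none

s1 fails to dominate s2 at X (-4<2).
s2 fails to dominate s1 at W (5<7).
s3 fails to dominate s1 at W (4<7).
s4 fails to dominate s1 at W (-1<7).
No single strategy dominates all the others.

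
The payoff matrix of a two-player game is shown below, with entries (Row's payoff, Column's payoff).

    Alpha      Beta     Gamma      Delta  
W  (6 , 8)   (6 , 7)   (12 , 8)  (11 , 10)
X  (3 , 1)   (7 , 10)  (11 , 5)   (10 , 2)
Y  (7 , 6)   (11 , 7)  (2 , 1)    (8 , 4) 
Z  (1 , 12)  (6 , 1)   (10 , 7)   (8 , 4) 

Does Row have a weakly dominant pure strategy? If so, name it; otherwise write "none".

none

W fails to dominate X at Beta (6<7).
X fails to dominate W at Alpha (3<6).
Y fails to dominate W at Gamma (2<12).
Z fails to dominate W at Alpha (1<6).
No single strategy dominates all the others.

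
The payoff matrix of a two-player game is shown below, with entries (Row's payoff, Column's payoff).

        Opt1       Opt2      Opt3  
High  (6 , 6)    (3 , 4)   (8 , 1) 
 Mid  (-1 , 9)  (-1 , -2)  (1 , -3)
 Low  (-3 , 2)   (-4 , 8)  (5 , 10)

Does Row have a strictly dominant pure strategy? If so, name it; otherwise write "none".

High vs Mid: Opt1: 6>-1, Opt2: 3>-1, Opt3: 8>1.
High vs Low: Opt1: 6>-3, Opt2: 3>-4, Opt3: 8>5.
High strictly beats every other strategy against every opponent action, so it is strictly dominant.

High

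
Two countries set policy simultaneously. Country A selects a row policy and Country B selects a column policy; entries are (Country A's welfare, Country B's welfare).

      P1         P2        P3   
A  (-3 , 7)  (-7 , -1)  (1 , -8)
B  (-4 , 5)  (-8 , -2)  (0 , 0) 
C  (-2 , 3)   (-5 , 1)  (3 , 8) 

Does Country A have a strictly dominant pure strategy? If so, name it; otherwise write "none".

C

C vs A: P1: -2>-3, P2: -5>-7, P3: 3>1.
C vs B: P1: -2>-4, P2: -5>-8, P3: 3>0.
C strictly beats every other strategy against every opponent action, so it is strictly dominant.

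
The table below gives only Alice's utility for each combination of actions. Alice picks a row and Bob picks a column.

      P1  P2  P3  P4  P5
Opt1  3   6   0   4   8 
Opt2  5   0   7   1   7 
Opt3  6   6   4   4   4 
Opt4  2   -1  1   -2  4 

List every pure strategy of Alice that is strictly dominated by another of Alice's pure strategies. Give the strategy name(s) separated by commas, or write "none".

Opt4

Nothing dominates Opt1: Opt2 at P2 (6>0); Opt3 at P2 (6=6); Opt4 at P1 (3>2).
Opt2: no other strategy beats it everywhere (Opt1 at P1 (5>3); Opt3 at P3 (7>4); Opt4 at P1 (5>2)).
Nothing dominates Opt3: Opt1 at P1 (6>3); Opt2 at P1 (6>5); Opt4 at P1 (6>2).
Opt2 strictly dominates Opt4 — P1: 5>2, P2: 0>-1, P3: 7>1, P4: 1>-2, P5: 7>4.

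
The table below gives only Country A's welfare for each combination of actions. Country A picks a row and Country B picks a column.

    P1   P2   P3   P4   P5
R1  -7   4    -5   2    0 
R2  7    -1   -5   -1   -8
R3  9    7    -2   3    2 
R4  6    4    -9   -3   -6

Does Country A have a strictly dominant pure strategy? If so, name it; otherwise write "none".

R3 vs R1: P1: 9>-7, P2: 7>4, P3: -2>-5, P4: 3>2, P5: 2>0.
R3 vs R2: P1: 9>7, P2: 7>-1, P3: -2>-5, P4: 3>-1, P5: 2>-8.
R3 vs R4: P1: 9>6, P2: 7>4, P3: -2>-9, P4: 3>-3, P5: 2>-6.
R3 strictly beats every other strategy against every opponent action, so it is strictly dominant.

R3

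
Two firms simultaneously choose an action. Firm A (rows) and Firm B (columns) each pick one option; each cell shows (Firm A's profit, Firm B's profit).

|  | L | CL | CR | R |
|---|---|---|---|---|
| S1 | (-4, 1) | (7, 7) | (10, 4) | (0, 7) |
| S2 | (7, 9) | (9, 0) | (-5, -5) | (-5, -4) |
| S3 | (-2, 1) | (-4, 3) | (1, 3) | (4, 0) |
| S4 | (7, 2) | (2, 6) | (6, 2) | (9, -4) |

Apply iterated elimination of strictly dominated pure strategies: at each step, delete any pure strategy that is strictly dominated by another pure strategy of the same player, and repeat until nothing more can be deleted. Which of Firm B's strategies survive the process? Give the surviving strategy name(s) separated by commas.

For Firm A, S4 strictly dominates S3 on the remaining columns (L: 7>-2, CL: 2>-4, CR: 6>1, R: 9>4); eliminate S3.
For Firm B, CL strictly dominates CR on the remaining rows (S1: 7>4, S2: 0>-5, S4: 6>2); eliminate CR.
Among the remaining strategies, none is strictly dominated by another pure strategy of the same player, so the elimination stops.
Surviving strategies — Firm A: {S1, S2, S4}; Firm B: {L, CL, R}.

L, CL, R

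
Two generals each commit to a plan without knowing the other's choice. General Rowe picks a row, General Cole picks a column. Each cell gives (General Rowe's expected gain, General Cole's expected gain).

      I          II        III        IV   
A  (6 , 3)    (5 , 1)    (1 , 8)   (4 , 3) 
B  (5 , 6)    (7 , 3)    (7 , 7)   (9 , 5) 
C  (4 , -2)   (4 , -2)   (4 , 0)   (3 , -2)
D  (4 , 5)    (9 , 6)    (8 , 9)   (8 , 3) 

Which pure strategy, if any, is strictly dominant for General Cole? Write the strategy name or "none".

III vs I: A: 8>3, B: 7>6, C: 0>-2, D: 9>5.
III vs II: A: 8>1, B: 7>3, C: 0>-2, D: 9>6.
III vs IV: A: 8>3, B: 7>5, C: 0>-2, D: 9>3.
III strictly beats every other strategy against every opponent action, so it is strictly dominant.

III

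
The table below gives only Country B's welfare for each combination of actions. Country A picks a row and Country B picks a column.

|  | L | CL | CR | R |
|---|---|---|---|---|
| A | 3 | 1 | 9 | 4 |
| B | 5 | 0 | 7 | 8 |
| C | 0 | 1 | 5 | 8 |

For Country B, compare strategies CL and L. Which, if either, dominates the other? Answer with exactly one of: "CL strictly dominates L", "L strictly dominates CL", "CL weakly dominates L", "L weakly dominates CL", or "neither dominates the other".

Compare CL to L across each choice by Country A: A: 1<3, B: 0<5, C: 1>0.
CL does better at C but worse at A, B; neither strategy dominates the other.

neither dominates the other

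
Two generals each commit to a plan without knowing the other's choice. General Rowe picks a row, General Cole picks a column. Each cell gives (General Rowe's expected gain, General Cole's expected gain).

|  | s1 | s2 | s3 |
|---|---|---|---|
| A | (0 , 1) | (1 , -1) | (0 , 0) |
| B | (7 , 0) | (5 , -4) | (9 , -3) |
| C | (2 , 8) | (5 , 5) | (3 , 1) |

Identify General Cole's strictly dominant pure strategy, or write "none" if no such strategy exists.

s1

s1 vs s2: A: 1>-1, B: 0>-4, C: 8>5.
s1 vs s3: A: 1>0, B: 0>-3, C: 8>1.
s1 strictly beats every other strategy against every opponent action, so it is strictly dominant.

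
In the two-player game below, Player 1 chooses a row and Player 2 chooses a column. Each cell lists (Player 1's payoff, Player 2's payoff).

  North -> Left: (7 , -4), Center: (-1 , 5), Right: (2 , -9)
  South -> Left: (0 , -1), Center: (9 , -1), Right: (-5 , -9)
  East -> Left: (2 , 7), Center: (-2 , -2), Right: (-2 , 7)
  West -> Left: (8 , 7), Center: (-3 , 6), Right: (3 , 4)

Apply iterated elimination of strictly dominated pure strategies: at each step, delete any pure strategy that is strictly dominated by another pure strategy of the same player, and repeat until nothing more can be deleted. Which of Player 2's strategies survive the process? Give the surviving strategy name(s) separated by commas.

For Player 1, North strictly dominates East on the remaining columns (Left: 7>2, Center: -1>-2, Right: 2>-2); eliminate East.
Column Right is eliminated: Left beats it against every remaining row (North: -4>-9, South: -1>-9, West: 7>4).
Among the remaining strategies, none is strictly dominated by another pure strategy of the same player, so the elimination stops.
Surviving strategies — Player 1: {North, South, West}; Player 2: {Left, Center}.

Left, Center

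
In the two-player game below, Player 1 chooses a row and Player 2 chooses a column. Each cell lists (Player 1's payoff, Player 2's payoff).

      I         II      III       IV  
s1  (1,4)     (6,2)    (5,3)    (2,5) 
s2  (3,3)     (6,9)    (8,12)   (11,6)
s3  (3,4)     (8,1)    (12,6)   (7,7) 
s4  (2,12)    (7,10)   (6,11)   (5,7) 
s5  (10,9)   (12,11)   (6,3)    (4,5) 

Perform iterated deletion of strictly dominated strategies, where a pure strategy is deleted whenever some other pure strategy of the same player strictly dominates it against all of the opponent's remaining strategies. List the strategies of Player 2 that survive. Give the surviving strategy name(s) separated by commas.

I, II, III, IV

Player 1's strategy s1 is strictly dominated by s3 (I: 3>1, II: 8>6, III: 12>5, IV: 7>2) and is removed.
Row s4 is eliminated: s3 beats it against every remaining column (I: 3>2, II: 8>7, III: 12>6, IV: 7>5).
Among the remaining strategies, none is strictly dominated by another pure strategy of the same player, so the elimination stops.
Surviving strategies — Player 1: {s2, s3, s5}; Player 2: {I, II, III, IV}.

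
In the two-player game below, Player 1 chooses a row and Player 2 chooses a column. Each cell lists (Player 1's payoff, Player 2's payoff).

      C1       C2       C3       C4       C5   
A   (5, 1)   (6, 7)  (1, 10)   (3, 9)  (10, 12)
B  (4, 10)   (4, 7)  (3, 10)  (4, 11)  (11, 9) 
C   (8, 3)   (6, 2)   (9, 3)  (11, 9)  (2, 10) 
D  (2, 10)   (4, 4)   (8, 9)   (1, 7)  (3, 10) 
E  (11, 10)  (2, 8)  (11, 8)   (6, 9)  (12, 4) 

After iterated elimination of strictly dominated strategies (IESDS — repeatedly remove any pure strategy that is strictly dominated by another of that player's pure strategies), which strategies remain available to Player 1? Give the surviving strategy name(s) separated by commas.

Column C2 is eliminated: C4 beats it against every remaining row (A: 9>7, B: 11>7, C: 9>2, D: 7>4, E: 9>8).
Row A is eliminated: E beats it against every remaining column (C1: 11>5, C3: 11>1, C4: 6>3, C5: 12>10).
Player 1's strategy B is strictly dominated by E (C1: 11>4, C3: 11>3, C4: 6>4, C5: 12>11) and is removed.
Player 1's strategy D is strictly dominated by E (C1: 11>2, C3: 11>8, C4: 6>1, C5: 12>3) and is removed.
Player 2's strategy C3 is strictly dominated by C4 (C: 9>3, E: 9>8) and is removed.
Among the remaining strategies, none is strictly dominated by another pure strategy of the same player, so the elimination stops.
Surviving strategies — Player 1: {C, E}; Player 2: {C1, C4, C5}.

C, E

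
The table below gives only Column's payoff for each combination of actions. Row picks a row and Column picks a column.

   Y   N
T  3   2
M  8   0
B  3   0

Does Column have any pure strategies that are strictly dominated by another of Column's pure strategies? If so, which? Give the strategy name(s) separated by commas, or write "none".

N

Y: no other strategy beats it everywhere (N at T (3>2)).
N: dominated, since Y does at least as well everywhere (T: 3>2, M: 8>0, B: 3>0).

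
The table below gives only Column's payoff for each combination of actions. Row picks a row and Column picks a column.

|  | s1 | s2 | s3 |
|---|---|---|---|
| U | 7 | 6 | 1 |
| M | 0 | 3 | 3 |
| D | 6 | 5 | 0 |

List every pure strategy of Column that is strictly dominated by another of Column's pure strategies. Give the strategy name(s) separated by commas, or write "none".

Nothing dominates s1: s2 at U (7>6); s3 at U (7>1).
s2 is not dominated — it holds its own against s1 at M (3>0); s3 at U (6>1).
s3 is not dominated — it holds its own against s1 at M (3>0); s2 at M (3=3).

none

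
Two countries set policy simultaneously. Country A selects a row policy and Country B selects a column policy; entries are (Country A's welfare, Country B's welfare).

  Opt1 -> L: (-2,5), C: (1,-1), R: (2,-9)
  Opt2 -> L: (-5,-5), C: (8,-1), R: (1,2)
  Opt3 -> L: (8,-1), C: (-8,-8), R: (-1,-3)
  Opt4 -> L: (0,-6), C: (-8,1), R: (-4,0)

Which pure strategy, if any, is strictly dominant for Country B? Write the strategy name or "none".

L fails to dominate C at Opt2 (-5<-1).
C fails to dominate L at Opt1 (-1<5).
R fails to dominate L at Opt1 (-9<5).
No single strategy dominates all the others.

none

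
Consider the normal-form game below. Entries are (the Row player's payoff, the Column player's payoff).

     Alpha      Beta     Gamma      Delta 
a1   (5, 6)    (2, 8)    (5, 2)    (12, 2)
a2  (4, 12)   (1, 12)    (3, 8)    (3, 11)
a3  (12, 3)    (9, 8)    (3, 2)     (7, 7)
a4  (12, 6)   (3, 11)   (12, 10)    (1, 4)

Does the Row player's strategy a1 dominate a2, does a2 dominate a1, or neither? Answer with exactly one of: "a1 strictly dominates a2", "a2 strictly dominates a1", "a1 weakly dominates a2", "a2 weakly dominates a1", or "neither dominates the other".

a1's payoffs vs a2's, by the Column player's action — Alpha: 5>4, Beta: 2>1, Gamma: 5>3, Delta: 12>3.
a1 gives a strictly higher payoff against each choice by the Column player, so a1 strictly dominates a2.

a1 strictly dominates a2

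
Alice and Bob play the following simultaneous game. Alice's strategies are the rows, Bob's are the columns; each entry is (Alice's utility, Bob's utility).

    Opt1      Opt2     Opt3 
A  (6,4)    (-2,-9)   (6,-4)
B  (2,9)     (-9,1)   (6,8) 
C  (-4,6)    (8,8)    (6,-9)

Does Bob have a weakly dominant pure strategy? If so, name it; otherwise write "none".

none

Opt1 fails to dominate Opt2 at C (6<8).
Opt2 fails to dominate Opt1 at A (-9<4).
Opt3 fails to dominate Opt1 at A (-4<4).
No single strategy dominates all the others.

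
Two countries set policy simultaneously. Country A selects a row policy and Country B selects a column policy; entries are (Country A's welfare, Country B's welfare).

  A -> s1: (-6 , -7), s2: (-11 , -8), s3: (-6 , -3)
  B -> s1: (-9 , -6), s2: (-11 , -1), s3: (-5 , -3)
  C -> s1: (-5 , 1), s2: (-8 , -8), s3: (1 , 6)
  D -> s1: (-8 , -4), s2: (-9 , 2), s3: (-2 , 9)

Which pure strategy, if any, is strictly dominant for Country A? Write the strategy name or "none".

C

C vs A: s1: -5>-6, s2: -8>-11, s3: 1>-6.
C vs B: s1: -5>-9, s2: -8>-11, s3: 1>-5.
C vs D: s1: -5>-8, s2: -8>-9, s3: 1>-2.
C strictly beats every other strategy against every opponent action, so it is strictly dominant.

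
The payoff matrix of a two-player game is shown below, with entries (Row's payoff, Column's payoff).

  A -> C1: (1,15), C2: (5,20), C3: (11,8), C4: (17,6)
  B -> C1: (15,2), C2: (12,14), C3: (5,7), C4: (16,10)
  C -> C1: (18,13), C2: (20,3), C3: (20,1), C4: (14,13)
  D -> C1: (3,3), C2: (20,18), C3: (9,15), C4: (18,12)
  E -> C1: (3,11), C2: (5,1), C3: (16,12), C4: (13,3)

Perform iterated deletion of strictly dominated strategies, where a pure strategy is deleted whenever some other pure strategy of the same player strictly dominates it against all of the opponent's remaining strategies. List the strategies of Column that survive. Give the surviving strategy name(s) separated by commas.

C1, C2, C4

Row E is eliminated: C beats it against every remaining column (C1: 18>3, C2: 20>5, C3: 20>16, C4: 14>13).
Column's strategy C3 is strictly dominated by C2 (A: 20>8, B: 14>7, C: 3>1, D: 18>15) and is removed.
Row A is eliminated: D beats it against every remaining column (C1: 3>1, C2: 20>5, C4: 18>17).
Among the remaining strategies, none is strictly dominated by another pure strategy of the same player, so the elimination stops.
Surviving strategies — Row: {B, C, D}; Column: {C1, C2, C4}.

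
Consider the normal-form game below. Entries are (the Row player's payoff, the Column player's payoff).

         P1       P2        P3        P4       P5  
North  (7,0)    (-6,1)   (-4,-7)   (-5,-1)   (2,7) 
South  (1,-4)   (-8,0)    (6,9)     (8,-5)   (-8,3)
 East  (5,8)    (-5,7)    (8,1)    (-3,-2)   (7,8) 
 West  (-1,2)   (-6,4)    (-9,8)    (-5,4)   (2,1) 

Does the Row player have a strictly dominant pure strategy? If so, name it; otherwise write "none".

North fails to dominate South at P3 (-4<6).
South fails to dominate North at P1 (1<7).
East fails to dominate North at P1 (5<7).
West fails to dominate North at P1 (-1<7).
No single strategy dominates all the others.

none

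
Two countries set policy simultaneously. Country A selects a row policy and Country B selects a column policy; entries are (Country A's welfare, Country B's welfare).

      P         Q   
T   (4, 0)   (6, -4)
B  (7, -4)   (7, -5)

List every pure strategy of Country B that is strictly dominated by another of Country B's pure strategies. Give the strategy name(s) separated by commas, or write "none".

P: no other strategy beats it everywhere (Q at T (0>-4)).
Q: dominated, since P does at least as well everywhere (T: 0>-4, B: -4>-5).

Q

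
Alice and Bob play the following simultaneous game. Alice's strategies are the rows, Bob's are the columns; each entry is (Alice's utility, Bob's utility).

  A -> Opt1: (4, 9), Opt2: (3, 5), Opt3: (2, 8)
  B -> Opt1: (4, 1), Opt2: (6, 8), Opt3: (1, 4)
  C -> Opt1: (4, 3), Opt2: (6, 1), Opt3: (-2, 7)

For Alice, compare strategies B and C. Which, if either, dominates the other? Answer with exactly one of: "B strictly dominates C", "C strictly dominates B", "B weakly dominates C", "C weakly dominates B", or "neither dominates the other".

Compare B to C across every action of Bob: Opt1: 4=4, Opt2: 6=6, Opt3: 1>-2.
B is at least as good everywhere and strictly better somewhere (tied only at Opt1, Opt2), so B weakly but not strictly dominates C.

B weakly dominates C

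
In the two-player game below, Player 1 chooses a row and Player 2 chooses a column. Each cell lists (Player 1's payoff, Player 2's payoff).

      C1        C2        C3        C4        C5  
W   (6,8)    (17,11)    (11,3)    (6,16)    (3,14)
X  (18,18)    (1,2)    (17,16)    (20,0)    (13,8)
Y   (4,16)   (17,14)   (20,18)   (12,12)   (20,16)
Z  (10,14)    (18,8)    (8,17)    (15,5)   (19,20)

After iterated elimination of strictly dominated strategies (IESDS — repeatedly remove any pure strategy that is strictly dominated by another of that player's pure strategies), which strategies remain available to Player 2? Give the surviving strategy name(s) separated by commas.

C1, C3, C5

For Player 2, C5 strictly dominates C2 on the remaining rows (W: 14>11, X: 8>2, Y: 16>14, Z: 20>8); eliminate C2.
For Player 1, X strictly dominates W on the remaining columns (C1: 18>6, C3: 17>11, C4: 20>6, C5: 13>3); eliminate W.
Column C4 is eliminated: C1 beats it against every remaining row (X: 18>0, Y: 16>12, Z: 14>5).
Among the remaining strategies, none is strictly dominated by another pure strategy of the same player, so the elimination stops.
Surviving strategies — Player 1: {X, Y, Z}; Player 2: {C1, C3, C5}.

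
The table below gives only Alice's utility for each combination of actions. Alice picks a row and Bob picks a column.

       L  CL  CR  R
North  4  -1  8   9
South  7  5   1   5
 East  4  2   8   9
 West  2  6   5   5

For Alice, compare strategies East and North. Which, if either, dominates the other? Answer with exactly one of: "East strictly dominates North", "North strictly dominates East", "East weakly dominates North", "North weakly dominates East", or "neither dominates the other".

East weakly dominates North

Compare East to North across each opponent action: L: 4=4, CL: 2>-1, CR: 8=8, R: 9=9.
East is at least as good everywhere and strictly better somewhere (tied only at L, CR, R), so East weakly but not strictly dominates North.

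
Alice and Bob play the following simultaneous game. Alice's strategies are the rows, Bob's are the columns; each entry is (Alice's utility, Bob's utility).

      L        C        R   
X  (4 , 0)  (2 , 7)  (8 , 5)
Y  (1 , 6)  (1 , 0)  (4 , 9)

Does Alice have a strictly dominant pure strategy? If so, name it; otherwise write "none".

X

X vs Y: L: 4>1, C: 2>1, R: 8>4.
X strictly beats every other strategy against every opponent action, so it is strictly dominant.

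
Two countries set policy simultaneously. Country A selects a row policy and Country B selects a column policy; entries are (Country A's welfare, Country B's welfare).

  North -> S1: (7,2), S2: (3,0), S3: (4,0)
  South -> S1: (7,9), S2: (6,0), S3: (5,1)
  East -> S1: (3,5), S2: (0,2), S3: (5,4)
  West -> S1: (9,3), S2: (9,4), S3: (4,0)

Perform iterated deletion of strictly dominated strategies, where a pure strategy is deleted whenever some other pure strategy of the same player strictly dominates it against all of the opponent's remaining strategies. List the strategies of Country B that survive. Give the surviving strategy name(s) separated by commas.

S2

Column S3 is eliminated: S1 beats it against every remaining row (North: 2>0, South: 9>1, East: 5>4, West: 3>0).
For Country A, West strictly dominates North on the remaining columns (S1: 9>7, S2: 9>3); eliminate North.
Row South is eliminated: West beats it against every remaining column (S1: 9>7, S2: 9>6).
For Country A, West strictly dominates East on the remaining columns (S1: 9>3, S2: 9>0); eliminate East.
For Country B, S2 strictly dominates S1 on the remaining rows (West: 4>3); eliminate S1.
Among the remaining strategies, none is strictly dominated by another pure strategy of the same player, so the elimination stops.
Surviving strategies — Country A: {West}; Country B: {S2}.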